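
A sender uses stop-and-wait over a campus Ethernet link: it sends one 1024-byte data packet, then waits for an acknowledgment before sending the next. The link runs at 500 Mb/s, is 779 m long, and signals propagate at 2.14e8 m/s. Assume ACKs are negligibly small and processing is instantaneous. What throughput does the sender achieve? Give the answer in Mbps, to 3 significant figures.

t_tx = L/R = 8192/500000000 = 1.6384e-05 s.
t_prop = 779/214000000 = 3.64019e-06 s; RTT = 7.28037e-06 s.
Cycle = t_tx + RTT = 2.36644e-05 s.
Throughput = L / cycle = 8192 / 2.36644e-05 = 346 Mbps.

346 Mbps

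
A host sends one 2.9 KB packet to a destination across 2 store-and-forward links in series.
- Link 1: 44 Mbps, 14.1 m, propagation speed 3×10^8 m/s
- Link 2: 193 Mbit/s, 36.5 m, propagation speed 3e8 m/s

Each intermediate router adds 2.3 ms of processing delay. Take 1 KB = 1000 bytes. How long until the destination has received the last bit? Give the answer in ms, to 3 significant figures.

2.95 ms

L = 23200 bits.
Transmission delays (L/R per hop): 0.527273, 0.120207 ms; sum = 0.64748 ms.
Propagation delays (d/s per hop): 4.7e-05, 0.000121667 ms; sum = 0.000168667 ms.
Processing at 1 router(s): 1 × 2.3 ms = 2.3 ms.
End-to-end = 2.95 ms.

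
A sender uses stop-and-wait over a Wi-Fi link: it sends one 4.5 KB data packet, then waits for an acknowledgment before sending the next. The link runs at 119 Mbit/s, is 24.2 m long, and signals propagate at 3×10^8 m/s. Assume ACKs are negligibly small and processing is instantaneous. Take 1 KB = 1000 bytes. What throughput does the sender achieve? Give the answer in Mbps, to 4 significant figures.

118.9 Mbps

t_tx = L/R = 36000/119000000 = 0.000302521 s.
t_prop = 24.2/300000000 = 8.06667e-08 s; RTT = 1.61333e-07 s.
Cycle = t_tx + RTT = 0.000302682 s.
Throughput = L / cycle = 36000 / 0.000302682 = 118.9 Mbps.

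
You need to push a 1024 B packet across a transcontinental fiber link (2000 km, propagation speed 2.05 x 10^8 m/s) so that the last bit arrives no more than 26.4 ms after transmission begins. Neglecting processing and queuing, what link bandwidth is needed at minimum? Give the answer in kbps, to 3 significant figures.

492 kbps

L = 8192 bits.
Propagation delay = 2000000 / 2.05e+08 = 9.7561 ms.
Transmission budget = 26.4 − 9.7561 = 16.6439 ms.
R ≥ L / t_tx = 8192 bits / 0.0166439 s = 492 kbps.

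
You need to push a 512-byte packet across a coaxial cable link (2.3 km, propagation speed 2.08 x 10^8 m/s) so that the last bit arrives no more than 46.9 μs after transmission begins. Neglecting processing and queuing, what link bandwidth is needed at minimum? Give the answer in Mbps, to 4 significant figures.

L = 4096 bits.
Propagation delay = 2300 / 208000000 = 11.0577 μs.
Transmission budget = 46.9 − 11.0577 = 35.8423 μs.
R ≥ L / t_tx = 4096 bits / 3.58423e-05 s = 114.3 Mbps.

114.3 Mbps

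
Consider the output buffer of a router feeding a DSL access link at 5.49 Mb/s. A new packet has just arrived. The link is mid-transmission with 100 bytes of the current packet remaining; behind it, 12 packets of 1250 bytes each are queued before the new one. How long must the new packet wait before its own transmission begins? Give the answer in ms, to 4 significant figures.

Each queued packet: L/R = 10000/5490000 = 1.82149 ms.
12 queued → 21.8579 ms.
Plus remaining 800 bits of current packet: 0.145719 ms.
Queuing delay = 22.00 ms.

22.00 ms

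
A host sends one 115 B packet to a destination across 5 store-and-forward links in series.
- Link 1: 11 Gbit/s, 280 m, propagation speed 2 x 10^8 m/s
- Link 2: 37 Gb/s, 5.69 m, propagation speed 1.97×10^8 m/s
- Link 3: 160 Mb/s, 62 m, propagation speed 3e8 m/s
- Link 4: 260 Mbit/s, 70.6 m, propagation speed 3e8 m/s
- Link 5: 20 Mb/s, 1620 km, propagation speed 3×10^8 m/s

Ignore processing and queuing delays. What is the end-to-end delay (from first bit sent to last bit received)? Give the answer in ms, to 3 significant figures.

L = 115 × 8 = 920 bits.
Transmission delays (L/R per hop): 8.36364e-05, 2.48649e-05, 0.00575, 0.00353846, 0.046 ms; sum = 0.055397 ms.
Propagation delays (d/s per hop): 0.0014, 2.88832e-05, 0.000206667, 0.000235333, 5.4 ms; sum = 5.40187 ms.
End-to-end = 5.46 ms.

5.46 ms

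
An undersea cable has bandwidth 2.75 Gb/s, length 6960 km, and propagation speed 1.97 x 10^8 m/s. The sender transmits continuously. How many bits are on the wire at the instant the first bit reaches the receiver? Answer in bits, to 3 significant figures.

97200000 bits

Propagation delay = 6960000 / 197000000 = 0.0353299 s.
BDP = R × t_prop = 2750000000 × 0.0353299 = 97157400 bits.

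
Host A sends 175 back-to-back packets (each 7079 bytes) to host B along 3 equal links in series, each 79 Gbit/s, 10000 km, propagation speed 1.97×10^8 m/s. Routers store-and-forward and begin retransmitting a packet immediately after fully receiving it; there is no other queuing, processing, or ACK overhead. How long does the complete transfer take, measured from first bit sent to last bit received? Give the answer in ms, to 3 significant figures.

152 ms

Per-hop transmission t_tx = L/R = 56632/79000000000 = 0.000716861 ms.
Per-hop propagation t_prop = 10000000/197000000 = 50.7614 ms.
Pipeline fill: first packet needs 3·t_tx to clear all hops; remaining 174 packets each add one t_tx.
Total = (3+175-1)·t_tx + 3·t_prop = 177·0.000716861 + 3·50.7614 = 152 ms.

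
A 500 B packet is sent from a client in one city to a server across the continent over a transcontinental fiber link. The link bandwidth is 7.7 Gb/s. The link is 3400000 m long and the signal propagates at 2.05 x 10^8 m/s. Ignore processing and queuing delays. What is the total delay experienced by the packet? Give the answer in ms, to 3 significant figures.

16.6 ms

L = 500 × 8 = 4000 bits.
Transmission delay = L/R = 4000 / 7700000000 = 0.000519481 ms.
Propagation delay = d/s = 3400000 m / 2.05e+08 m/s = 16.5854 ms.
Total = 16.6 ms.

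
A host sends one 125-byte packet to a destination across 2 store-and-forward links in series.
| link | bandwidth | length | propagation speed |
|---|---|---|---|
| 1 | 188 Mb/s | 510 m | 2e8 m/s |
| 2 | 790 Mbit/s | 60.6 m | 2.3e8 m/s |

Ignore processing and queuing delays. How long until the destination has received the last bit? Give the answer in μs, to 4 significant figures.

9.398 μs

L = 125 × 8 = 1000 bits.
Transmission delays (L/R per hop): 5.31915, 1.26582 μs; sum = 6.58497 μs.
Propagation delays (d/s per hop): 2.55, 0.263478 μs; sum = 2.81348 μs.
End-to-end = 9.398 μs.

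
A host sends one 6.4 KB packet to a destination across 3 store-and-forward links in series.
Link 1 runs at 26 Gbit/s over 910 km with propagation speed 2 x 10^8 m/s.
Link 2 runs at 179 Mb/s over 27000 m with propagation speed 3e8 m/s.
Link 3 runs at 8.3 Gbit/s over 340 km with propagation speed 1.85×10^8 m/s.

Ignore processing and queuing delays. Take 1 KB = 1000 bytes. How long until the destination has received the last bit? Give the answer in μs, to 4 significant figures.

6772 μs

L = 51200 bits.
Transmission delays (L/R per hop): 1.96923, 286.034, 6.16867 μs; sum = 294.171 μs.
Propagation delays (d/s per hop): 4550, 90, 1837.84 μs; sum = 6477.84 μs.
End-to-end = 6772 μs.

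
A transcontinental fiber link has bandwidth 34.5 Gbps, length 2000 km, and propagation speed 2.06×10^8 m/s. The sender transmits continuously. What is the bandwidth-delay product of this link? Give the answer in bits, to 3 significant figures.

335000000 bits

Propagation delay = 2000000 / 206000000 = 0.00970874 s.
BDP = R × t_prop = 34500000000 × 0.00970874 = 334951000 bits.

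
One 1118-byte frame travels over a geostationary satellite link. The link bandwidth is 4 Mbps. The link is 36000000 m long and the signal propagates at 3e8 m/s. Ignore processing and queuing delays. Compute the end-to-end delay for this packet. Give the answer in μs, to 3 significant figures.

122000 μs

L = 1118 × 8 = 8944 bits.
Transmission delay = L/R = 8944 / 4000000 = 2236 μs.
Propagation delay = d/s = 36000000 m / 300000000 m/s = 120000 μs.
Total = 122000 μs.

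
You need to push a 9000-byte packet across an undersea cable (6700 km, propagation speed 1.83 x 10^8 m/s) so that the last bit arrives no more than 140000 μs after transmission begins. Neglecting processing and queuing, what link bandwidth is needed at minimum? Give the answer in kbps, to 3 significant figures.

696 kbps

L = 72000 bits.
Propagation delay = 6700000 / 183000000 = 36612 μs.
Transmission budget = 140000 − 36612 = 103388 μs.
R ≥ L / t_tx = 72000 bits / 0.103388 s = 696 kbps.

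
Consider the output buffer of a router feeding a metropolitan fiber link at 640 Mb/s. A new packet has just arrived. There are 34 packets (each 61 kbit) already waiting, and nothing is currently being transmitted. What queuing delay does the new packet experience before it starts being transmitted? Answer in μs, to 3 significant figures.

Each queued packet: L/R = 61000/640000000 = 95.3125 μs.
34 queued → 3240.63 μs.
Queuing delay = 3240 μs.

3240 μs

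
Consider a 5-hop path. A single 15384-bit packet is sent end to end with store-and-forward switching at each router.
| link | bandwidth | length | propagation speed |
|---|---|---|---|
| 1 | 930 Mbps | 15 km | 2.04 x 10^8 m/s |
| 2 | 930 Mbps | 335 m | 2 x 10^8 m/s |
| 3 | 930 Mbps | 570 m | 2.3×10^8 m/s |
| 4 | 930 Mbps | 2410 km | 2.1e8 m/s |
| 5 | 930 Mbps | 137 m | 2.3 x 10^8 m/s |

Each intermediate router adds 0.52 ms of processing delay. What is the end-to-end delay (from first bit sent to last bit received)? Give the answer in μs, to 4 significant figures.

13720 μs

Transmission delay per hop = L/R = 15384/930000000 = 16.5419 μs; 5 hops → 82.7097 μs.
Propagation delays (d/s per hop): 73.5294, 1.675, 2.47826, 11476.2, 0.595652 μs; sum = 11554.5 μs.
Processing at 4 router(s): 4 × 0.52 ms = 2080 μs.
End-to-end = 13720 μs.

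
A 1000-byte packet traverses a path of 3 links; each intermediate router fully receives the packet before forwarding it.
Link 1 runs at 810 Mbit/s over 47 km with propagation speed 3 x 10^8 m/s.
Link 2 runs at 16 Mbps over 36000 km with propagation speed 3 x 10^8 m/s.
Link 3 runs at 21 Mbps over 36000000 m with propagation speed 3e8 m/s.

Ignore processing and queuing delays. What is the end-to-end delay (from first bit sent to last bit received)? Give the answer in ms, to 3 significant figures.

241 ms

L = 1000 × 8 = 8000 bits.
Transmission delays (L/R per hop): 0.00987654, 0.5, 0.380952 ms; sum = 0.890829 ms.
Propagation delays (d/s per hop): 0.156667, 120, 120 ms; sum = 240.157 ms.
End-to-end = 241 ms.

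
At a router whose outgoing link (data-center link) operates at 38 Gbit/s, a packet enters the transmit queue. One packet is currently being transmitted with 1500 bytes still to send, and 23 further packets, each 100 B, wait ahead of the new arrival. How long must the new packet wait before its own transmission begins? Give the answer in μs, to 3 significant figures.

Each queued packet: L/R = 800/38000000000 = 0.0210526 μs.
23 queued → 0.484211 μs.
Plus remaining 12000 bits of current packet: 0.315789 μs.
Queuing delay = 0.800 μs.

0.800 μs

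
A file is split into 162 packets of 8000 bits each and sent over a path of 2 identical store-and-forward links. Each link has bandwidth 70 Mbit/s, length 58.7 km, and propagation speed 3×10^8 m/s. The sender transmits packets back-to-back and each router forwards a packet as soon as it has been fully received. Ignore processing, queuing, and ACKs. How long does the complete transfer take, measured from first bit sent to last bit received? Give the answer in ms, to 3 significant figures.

Per-hop transmission t_tx = L/R = 8000/70000000 = 0.114286 ms.
Per-hop propagation t_prop = 58700/300000000 = 0.195667 ms.
Pipeline fill: first packet needs 2·t_tx to clear all hops; remaining 161 packets each add one t_tx.
Total = (2+162-1)·t_tx + 2·t_prop = 163·0.114286 + 2·0.195667 = 19.0 ms.

19.0 ms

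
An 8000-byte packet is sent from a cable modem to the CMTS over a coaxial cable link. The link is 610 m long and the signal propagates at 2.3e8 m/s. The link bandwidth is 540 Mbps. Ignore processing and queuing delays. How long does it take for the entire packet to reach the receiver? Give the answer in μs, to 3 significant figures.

121 μs

L = 8000 × 8 = 64000 bits.
Transmission delay = L/R = 64000 / 540000000 = 118.519 μs.
Propagation delay = d/s = 610 m / 2.3e+08 m/s = 2.65217 μs.
Total = 121 μs.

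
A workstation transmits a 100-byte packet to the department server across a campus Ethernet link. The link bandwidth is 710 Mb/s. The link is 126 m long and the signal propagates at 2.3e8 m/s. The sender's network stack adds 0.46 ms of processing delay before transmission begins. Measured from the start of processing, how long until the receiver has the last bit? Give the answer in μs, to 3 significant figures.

462 μs

L = 100 × 8 = 800 bits.
Transmission delay = L/R = 800 / 710000000 = 1.12676 μs.
Propagation delay = d/s = 126 m / 2.3e+08 m/s = 0.547826 μs.
Plus processing delay 0.46 ms = 460 μs.
Total = 462 μs.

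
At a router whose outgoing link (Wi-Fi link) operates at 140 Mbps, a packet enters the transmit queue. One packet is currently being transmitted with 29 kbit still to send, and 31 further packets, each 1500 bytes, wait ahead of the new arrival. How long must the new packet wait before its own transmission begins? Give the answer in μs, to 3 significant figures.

Each queued packet: L/R = 12000/140000000 = 85.7143 μs.
31 queued → 2657.14 μs.
Plus remaining 29000 bits of current packet: 207.143 μs.
Queuing delay = 2860 μs.

2860 μs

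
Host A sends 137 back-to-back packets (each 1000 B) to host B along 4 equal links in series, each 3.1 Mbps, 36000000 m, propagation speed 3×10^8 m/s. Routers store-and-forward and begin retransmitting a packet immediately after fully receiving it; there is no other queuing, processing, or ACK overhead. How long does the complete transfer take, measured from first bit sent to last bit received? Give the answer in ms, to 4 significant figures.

841.3 ms

Per-hop transmission t_tx = L/R = 8000/3100000 = 2.58065 ms.
Per-hop propagation t_prop = 36000000/300000000 = 120 ms.
Pipeline fill: first packet needs 4·t_tx to clear all hops; remaining 136 packets each add one t_tx.
Total = (4+137-1)·t_tx + 4·t_prop = 140·2.58065 + 4·120 = 841.3 ms.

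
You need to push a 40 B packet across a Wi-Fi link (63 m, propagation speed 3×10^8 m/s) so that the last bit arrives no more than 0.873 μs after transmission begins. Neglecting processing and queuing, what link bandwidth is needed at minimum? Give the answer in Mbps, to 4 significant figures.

L = 320 bits.
Propagation delay = 63 / 300000000 = 0.21 μs.
Transmission budget = 0.873 − 0.21 = 0.663 μs.
R ≥ L / t_tx = 320 bits / 6.63e-07 s = 482.7 Mbps.

482.7 Mbps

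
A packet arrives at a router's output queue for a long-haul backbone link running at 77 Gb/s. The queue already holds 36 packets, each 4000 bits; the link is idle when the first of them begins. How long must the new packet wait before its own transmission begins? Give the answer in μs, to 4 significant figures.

1.870 μs

Each queued packet: L/R = 4000/77000000000 = 0.0519481 μs.
36 queued → 1.87013 μs.
Queuing delay = 1.870 μs.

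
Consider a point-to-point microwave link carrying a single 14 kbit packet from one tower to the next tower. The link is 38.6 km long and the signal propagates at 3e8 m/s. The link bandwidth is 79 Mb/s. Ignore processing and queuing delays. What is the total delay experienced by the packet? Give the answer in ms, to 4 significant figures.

0.3059 ms

L = 14000 bits.
Transmission delay = L/R = 14000 / 79000000 = 0.177215 ms.
Propagation delay = d/s = 38600 m / 300000000 m/s = 0.128667 ms.
Total = 0.3059 ms.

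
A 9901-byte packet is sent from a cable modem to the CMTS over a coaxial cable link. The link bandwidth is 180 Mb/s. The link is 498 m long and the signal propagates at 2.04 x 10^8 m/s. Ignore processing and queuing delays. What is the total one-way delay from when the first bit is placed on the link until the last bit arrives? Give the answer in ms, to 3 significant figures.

0.442 ms

L = 9901 × 8 = 79208 bits.
Transmission delay = L/R = 79208 / 180000000 = 0.440044 ms.
Propagation delay = d/s = 498 m / 204000000 m/s = 0.00244118 ms.
Total = 0.442 ms.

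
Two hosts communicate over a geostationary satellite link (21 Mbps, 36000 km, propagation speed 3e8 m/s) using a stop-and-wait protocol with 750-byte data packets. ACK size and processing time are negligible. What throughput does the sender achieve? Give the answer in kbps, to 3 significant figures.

t_tx = L/R = 6000/21000000 = 0.000285714 s.
t_prop = 36000000/300000000 = 0.12 s; RTT = 0.24 s.
Cycle = t_tx + RTT = 0.240286 s.
Throughput = L / cycle = 6000 / 0.240286 = 25.0 kbps.

25.0 kbps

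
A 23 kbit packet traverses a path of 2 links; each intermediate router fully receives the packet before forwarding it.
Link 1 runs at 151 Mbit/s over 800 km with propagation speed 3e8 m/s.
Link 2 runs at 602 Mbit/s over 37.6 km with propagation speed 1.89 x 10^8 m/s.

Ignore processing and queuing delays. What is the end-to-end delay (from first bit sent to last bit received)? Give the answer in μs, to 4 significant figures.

L = 23000 bits.
Transmission delays (L/R per hop): 152.318, 38.206 μs; sum = 190.524 μs.
Propagation delays (d/s per hop): 2666.67, 198.942 μs; sum = 2865.61 μs.
End-to-end = 3056 μs.

3056 μs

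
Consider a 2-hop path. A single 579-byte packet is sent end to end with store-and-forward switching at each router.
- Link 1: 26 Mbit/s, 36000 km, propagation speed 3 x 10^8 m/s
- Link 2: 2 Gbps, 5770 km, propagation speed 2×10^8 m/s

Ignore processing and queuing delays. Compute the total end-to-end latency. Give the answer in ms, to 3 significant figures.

L = 579 × 8 = 4632 bits.
Transmission delays (L/R per hop): 0.178154, 0.002316 ms; sum = 0.18047 ms.
Propagation delays (d/s per hop): 120, 28.85 ms; sum = 148.85 ms.
End-to-end = 149 ms.

149 ms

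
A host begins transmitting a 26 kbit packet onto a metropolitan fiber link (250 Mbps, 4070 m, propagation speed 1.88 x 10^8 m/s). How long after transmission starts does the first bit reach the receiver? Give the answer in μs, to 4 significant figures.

First bit experiences only propagation delay: d/s = 4070/188000000 = 21.65 μs.

21.65 μs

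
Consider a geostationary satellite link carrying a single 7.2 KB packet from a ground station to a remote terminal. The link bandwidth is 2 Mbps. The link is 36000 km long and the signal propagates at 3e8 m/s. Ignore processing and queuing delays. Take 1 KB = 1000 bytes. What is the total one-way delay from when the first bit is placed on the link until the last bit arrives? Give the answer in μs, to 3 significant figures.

149000 μs

L = 57600 bits.
Transmission delay = L/R = 57600 / 2000000 = 28800 μs.
Propagation delay = d/s = 36000000 m / 300000000 m/s = 120000 μs.
Total = 149000 μs.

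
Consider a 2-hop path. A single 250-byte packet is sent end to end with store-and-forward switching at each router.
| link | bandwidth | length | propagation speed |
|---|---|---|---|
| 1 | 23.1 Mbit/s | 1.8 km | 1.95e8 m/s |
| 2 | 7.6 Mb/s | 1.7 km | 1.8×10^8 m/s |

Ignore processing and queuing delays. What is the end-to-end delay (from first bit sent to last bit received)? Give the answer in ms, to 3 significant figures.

0.368 ms

L = 250 × 8 = 2000 bits.
Transmission delays (L/R per hop): 0.0865801, 0.263158 ms; sum = 0.349738 ms.
Propagation delays (d/s per hop): 0.00923077, 0.00944444 ms; sum = 0.0186752 ms.
End-to-end = 0.368 ms.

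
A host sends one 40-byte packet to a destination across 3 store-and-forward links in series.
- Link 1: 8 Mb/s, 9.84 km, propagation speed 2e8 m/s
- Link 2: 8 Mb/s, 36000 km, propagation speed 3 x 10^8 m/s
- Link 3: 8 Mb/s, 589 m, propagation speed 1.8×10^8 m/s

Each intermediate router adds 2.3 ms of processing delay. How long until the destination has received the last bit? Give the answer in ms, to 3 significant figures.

125 ms

L = 40 × 8 = 320 bits.
Transmission delay per hop = L/R = 320/8000000 = 0.04 ms; 3 hops → 0.12 ms.
Propagation delays (d/s per hop): 0.0492, 120, 0.00327222 ms; sum = 120.052 ms.
Processing at 2 router(s): 2 × 2.3 ms = 4.6 ms.
End-to-end = 125 ms.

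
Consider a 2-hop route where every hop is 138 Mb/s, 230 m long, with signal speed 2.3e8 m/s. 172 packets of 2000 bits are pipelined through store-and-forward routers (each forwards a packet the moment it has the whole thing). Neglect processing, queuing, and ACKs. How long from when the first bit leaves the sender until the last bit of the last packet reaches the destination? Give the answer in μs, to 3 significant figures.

Per-hop transmission t_tx = L/R = 2000/138000000 = 14.4928 μs.
Per-hop propagation t_prop = 230/2.3e+08 = 1 μs.
Pipeline fill: first packet needs 2·t_tx to clear all hops; remaining 171 packets each add one t_tx.
Total = (2+172-1)·t_tx + 2·t_prop = 173·14.4928 + 2·1 = 2510 μs.

2510 μs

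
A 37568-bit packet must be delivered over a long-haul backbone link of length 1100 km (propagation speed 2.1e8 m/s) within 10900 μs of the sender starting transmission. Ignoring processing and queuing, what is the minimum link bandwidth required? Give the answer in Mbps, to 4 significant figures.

Propagation delay = 1100000 / 210000000 = 5238.1 μs.
Transmission budget = 10900 − 5238.1 = 5661.9 μs.
R ≥ L / t_tx = 37568 bits / 0.0056619 s = 6.635 Mbps.

6.635 Mbps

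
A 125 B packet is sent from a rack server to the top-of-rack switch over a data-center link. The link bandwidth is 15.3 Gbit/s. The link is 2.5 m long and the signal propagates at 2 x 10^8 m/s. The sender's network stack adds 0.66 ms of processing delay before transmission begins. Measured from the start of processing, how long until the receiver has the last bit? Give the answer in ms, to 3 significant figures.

0.660 ms

L = 125 × 8 = 1000 bits.
Transmission delay = L/R = 1000 / 15300000000 = 6.53595e-05 ms.
Propagation delay = d/s = 2.5 m / 200000000 m/s = 1.25e-05 ms.
Plus processing delay 0.66 ms = 0.66 ms.
Total = 0.660 ms.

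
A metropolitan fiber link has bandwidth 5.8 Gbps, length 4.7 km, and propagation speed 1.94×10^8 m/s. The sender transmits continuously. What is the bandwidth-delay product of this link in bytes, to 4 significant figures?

Propagation delay = 4700 / 194000000 = 2.42268e-05 s.
BDP = R × t_prop = 5800000000 × 2.42268e-05 = 140515 bits.
In bytes: 140515/8 = 17560 bytes.

17560 bytes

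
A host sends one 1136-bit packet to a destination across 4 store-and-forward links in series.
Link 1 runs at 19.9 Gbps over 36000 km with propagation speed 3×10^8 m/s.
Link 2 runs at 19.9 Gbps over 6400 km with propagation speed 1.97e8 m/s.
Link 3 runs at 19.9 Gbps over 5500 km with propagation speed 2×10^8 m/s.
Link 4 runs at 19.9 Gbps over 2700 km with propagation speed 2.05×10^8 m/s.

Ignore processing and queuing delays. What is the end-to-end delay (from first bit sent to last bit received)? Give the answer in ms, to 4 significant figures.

Transmission delay per hop = L/R = 1136/19900000000 = 5.70854e-05 ms; 4 hops → 0.000228342 ms.
Propagation delays (d/s per hop): 120, 32.4873, 27.5, 13.1707 ms; sum = 193.158 ms.
End-to-end = 193.2 ms.

193.2 ms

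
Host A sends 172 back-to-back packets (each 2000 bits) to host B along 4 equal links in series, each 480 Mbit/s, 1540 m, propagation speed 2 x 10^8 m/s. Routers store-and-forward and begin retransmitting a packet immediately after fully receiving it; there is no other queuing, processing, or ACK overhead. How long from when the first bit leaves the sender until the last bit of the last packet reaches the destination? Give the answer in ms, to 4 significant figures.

Per-hop transmission t_tx = L/R = 2000/480000000 = 0.00416667 ms.
Per-hop propagation t_prop = 1540/200000000 = 0.0077 ms.
Pipeline fill: first packet needs 4·t_tx to clear all hops; remaining 171 packets each add one t_tx.
Total = (4+172-1)·t_tx + 4·t_prop = 175·0.00416667 + 4·0.0077 = 0.7600 ms.

0.7600 ms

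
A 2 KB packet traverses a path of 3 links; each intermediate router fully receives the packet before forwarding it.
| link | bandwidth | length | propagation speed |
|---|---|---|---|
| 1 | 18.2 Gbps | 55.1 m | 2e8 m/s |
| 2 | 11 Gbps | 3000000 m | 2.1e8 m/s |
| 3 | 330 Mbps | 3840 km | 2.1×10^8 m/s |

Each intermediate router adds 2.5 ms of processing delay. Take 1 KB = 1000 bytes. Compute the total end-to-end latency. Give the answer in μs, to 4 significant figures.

L = 16000 bits.
Transmission delays (L/R per hop): 0.879121, 1.45455, 48.4848 μs; sum = 50.8185 μs.
Propagation delays (d/s per hop): 0.2755, 14285.7, 18285.7 μs; sum = 32571.7 μs.
Processing at 2 router(s): 2 × 2.5 ms = 5000 μs.
End-to-end = 37620 μs.

37620 μs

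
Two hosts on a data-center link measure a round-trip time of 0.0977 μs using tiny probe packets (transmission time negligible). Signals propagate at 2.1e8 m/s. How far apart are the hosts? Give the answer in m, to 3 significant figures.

10.3 m

One-way propagation = RTT/2 = 0.04885 μs.
d = s × t = 210000000 × 4.885e-08 = 10.3 m.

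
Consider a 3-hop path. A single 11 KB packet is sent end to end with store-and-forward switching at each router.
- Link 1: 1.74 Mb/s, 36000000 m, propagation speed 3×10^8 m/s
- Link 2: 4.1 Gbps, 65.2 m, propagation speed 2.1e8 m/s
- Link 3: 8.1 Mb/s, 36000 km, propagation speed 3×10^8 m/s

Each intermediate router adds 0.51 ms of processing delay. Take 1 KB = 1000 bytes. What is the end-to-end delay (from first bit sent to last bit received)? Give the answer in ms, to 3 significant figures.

302 ms

L = 88000 bits.
Transmission delays (L/R per hop): 50.5747, 0.0214634, 10.8642 ms; sum = 61.4604 ms.
Propagation delays (d/s per hop): 120, 0.000310476, 120 ms; sum = 240 ms.
Processing at 2 router(s): 2 × 0.51 ms = 1.02 ms.
End-to-end = 302 ms.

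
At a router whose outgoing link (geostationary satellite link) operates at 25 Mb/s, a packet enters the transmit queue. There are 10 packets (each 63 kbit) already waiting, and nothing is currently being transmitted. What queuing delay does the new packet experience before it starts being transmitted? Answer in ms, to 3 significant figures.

25.2 ms

Each queued packet: L/R = 63000/25000000 = 2.52 ms.
10 queued → 25.2 ms.
Queuing delay = 25.2 ms.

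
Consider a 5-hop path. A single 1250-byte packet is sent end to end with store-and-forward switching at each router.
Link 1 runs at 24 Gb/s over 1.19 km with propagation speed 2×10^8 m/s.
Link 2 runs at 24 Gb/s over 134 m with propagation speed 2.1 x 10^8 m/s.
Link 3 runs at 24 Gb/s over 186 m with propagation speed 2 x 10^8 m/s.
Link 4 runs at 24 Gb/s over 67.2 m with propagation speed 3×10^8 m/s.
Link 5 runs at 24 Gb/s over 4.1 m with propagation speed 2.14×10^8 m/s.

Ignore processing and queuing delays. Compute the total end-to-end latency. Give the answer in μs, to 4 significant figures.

9.845 μs

L = 1250 × 8 = 10000 bits.
Transmission delay per hop = L/R = 10000/24000000000 = 0.416667 μs; 5 hops → 2.08333 μs.
Propagation delays (d/s per hop): 5.95, 0.638095, 0.93, 0.224, 0.0191589 μs; sum = 7.76125 μs.
End-to-end = 9.845 μs.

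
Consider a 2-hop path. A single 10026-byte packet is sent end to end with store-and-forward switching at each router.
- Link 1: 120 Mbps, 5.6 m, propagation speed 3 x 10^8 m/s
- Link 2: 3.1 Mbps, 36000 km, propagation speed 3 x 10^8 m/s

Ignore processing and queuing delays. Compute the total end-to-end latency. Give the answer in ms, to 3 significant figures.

L = 10026 × 8 = 80208 bits.
Transmission delays (L/R per hop): 0.6684, 25.8735 ms; sum = 26.5419 ms.
Propagation delays (d/s per hop): 1.86667e-05, 120 ms; sum = 120 ms.
End-to-end = 147 ms.

147 ms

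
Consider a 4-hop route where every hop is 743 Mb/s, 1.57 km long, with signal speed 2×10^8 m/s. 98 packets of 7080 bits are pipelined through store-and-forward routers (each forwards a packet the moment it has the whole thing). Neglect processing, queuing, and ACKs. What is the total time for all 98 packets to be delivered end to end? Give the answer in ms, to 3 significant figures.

0.994 ms

Per-hop transmission t_tx = L/R = 7080/743000000 = 0.00952894 ms.
Per-hop propagation t_prop = 1570/200000000 = 0.00785 ms.
Pipeline fill: first packet needs 4·t_tx to clear all hops; remaining 97 packets each add one t_tx.
Total = (4+98-1)·t_tx + 4·t_prop = 101·0.00952894 + 4·0.00785 = 0.994 ms.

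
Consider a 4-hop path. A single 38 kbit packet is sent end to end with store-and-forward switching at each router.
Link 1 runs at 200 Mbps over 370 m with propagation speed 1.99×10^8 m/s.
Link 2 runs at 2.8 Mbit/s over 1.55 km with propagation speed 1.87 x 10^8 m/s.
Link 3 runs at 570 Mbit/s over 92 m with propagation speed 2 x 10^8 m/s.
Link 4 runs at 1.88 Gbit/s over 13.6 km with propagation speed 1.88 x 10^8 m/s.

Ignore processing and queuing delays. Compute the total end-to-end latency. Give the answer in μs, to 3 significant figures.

L = 38000 bits.
Transmission delays (L/R per hop): 190, 13571.4, 66.6667, 20.2128 μs; sum = 13848.3 μs.
Propagation delays (d/s per hop): 1.8593, 8.28877, 0.46, 72.3404 μs; sum = 82.9485 μs.
End-to-end = 13900 μs.

13900 μs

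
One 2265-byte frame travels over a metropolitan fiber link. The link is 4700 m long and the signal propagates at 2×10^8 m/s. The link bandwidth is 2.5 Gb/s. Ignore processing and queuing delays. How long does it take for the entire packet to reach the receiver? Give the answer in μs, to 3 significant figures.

30.7 μs

L = 2265 × 8 = 18120 bits.
Transmission delay = L/R = 18120 / 2500000000 = 7.248 μs.
Propagation delay = d/s = 4700 m / 200000000 m/s = 23.5 μs.
Total = 30.7 μs.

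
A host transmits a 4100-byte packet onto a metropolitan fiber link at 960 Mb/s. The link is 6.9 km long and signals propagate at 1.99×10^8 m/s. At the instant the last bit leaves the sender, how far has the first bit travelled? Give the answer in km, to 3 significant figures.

6.80 km

t_tx = L/R = 32800/960000000 = 3.41667e-05 s.
Distance = s × t_tx = 199000000 × 3.41667e-05 = 6.80 km.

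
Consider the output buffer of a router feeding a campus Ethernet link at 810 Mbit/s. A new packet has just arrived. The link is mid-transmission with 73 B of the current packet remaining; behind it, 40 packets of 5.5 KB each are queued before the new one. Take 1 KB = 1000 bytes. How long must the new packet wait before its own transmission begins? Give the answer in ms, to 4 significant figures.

2.174 ms

Each queued packet: L/R = 44000/810000000 = 0.054321 ms.
40 queued → 2.17284 ms.
Plus remaining 584 bits of current packet: 0.000720988 ms.
Queuing delay = 2.174 ms.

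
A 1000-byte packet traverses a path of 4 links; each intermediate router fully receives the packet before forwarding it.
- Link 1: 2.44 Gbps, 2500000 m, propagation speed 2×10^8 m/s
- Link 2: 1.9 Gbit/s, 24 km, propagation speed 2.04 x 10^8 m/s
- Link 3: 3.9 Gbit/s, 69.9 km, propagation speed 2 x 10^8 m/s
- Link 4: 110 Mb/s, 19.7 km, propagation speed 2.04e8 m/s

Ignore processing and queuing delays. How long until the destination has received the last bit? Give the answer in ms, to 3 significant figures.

13.1 ms

L = 1000 × 8 = 8000 bits.
Transmission delays (L/R per hop): 0.00327869, 0.00421053, 0.00205128, 0.0727273 ms; sum = 0.0822678 ms.
Propagation delays (d/s per hop): 12.5, 0.117647, 0.3495, 0.0965686 ms; sum = 13.0637 ms.
End-to-end = 13.1 ms.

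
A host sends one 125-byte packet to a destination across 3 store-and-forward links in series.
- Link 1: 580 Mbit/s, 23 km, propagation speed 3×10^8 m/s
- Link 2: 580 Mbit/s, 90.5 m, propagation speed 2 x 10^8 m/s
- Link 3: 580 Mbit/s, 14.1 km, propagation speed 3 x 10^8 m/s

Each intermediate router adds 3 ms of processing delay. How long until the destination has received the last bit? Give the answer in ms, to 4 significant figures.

L = 125 × 8 = 1000 bits.
Transmission delay per hop = L/R = 1000/580000000 = 0.00172414 ms; 3 hops → 0.00517241 ms.
Propagation delays (d/s per hop): 0.0766667, 0.0004525, 0.047 ms; sum = 0.124119 ms.
Processing at 2 router(s): 2 × 3 ms = 6 ms.
End-to-end = 6.129 ms.

6.129 ms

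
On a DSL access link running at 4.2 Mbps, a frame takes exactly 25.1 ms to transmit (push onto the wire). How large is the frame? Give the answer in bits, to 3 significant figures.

L = R × t_tx = 4200000 b/s × 0.0251 s = 105420 bits.

105000 bits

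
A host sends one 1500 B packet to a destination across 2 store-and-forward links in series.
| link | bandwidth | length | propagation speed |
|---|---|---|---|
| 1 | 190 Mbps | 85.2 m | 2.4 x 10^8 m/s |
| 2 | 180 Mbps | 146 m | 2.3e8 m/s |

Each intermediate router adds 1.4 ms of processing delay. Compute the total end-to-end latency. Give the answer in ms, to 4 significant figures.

1.531 ms

L = 1500 × 8 = 12000 bits.
Transmission delays (L/R per hop): 0.0631579, 0.0666667 ms; sum = 0.129825 ms.
Propagation delays (d/s per hop): 0.000355, 0.000634783 ms; sum = 0.000989783 ms.
Processing at 1 router(s): 1 × 1.4 ms = 1.4 ms.
End-to-end = 1.531 ms.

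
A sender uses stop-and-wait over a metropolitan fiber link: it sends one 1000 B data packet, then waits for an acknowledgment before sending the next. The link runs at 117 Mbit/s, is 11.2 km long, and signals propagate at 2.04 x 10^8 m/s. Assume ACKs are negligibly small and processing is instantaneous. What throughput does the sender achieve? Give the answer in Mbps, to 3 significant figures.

44.9 Mbps

t_tx = L/R = 8000/117000000 = 6.83761e-05 s.
t_prop = 11200/204000000 = 5.4902e-05 s; RTT = 0.000109804 s.
Cycle = t_tx + RTT = 0.00017818 s.
Throughput = L / cycle = 8000 / 0.00017818 = 44.9 Mbps.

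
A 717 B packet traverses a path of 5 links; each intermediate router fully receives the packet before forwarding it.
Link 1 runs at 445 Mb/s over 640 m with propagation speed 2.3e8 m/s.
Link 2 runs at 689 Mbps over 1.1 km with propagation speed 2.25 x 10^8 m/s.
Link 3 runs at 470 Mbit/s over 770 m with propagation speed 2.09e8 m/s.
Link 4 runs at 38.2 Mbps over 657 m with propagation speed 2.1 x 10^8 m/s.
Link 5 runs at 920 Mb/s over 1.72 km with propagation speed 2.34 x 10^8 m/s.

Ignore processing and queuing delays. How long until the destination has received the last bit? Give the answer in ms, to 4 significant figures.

0.2116 ms

L = 717 × 8 = 5736 bits.
Transmission delays (L/R per hop): 0.0128899, 0.00832511, 0.0122043, 0.150157, 0.00623478 ms; sum = 0.189811 ms.
Propagation delays (d/s per hop): 0.00278261, 0.00488889, 0.00368421, 0.00312857, 0.00735043 ms; sum = 0.0218347 ms.
End-to-end = 0.2116 ms.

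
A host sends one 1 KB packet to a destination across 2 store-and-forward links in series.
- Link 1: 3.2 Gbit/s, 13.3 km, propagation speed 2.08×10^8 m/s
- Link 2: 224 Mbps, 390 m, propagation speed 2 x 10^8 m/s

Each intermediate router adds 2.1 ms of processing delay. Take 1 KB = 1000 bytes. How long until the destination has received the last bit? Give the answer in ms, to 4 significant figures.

L = 8000 bits.
Transmission delays (L/R per hop): 0.0025, 0.0357143 ms; sum = 0.0382143 ms.
Propagation delays (d/s per hop): 0.0639423, 0.00195 ms; sum = 0.0658923 ms.
Processing at 1 router(s): 1 × 2.1 ms = 2.1 ms.
End-to-end = 2.204 ms.

2.204 ms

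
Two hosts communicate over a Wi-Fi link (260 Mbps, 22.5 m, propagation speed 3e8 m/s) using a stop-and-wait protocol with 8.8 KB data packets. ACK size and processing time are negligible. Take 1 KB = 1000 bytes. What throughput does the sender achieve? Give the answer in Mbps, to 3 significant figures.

260 Mbps

t_tx = L/R = 70400/260000000 = 0.000270769 s.
t_prop = 22.5/300000000 = 7.5e-08 s; RTT = 1.5e-07 s.
Cycle = t_tx + RTT = 0.000270919 s.
Throughput = L / cycle = 70400 / 0.000270919 = 260 Mbps.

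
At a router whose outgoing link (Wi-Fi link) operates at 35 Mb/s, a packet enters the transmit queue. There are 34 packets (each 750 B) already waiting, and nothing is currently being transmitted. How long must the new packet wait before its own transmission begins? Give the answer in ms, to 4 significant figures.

Each queued packet: L/R = 6000/35000000 = 0.171429 ms.
34 queued → 5.82857 ms.
Queuing delay = 5.829 ms.

5.829 ms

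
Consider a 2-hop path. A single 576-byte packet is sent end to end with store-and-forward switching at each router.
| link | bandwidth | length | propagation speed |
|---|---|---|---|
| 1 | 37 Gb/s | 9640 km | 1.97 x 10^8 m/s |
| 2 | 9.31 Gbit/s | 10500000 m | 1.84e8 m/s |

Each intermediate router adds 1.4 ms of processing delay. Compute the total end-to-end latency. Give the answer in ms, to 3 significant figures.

L = 576 × 8 = 4608 bits.
Transmission delays (L/R per hop): 0.000124541, 0.000494952 ms; sum = 0.000619492 ms.
Propagation delays (d/s per hop): 48.934, 57.0652 ms; sum = 105.999 ms.
Processing at 1 router(s): 1 × 1.4 ms = 1.4 ms.
End-to-end = 107 ms.

107 ms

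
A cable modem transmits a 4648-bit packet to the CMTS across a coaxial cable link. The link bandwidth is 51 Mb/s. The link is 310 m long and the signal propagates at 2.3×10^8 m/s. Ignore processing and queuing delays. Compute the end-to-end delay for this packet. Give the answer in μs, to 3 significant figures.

92.5 μs

Transmission delay = L/R = 4648 / 51000000 = 91.1373 μs.
Propagation delay = d/s = 310 m / 2.3e+08 m/s = 1.34783 μs.
Total = 92.5 μs.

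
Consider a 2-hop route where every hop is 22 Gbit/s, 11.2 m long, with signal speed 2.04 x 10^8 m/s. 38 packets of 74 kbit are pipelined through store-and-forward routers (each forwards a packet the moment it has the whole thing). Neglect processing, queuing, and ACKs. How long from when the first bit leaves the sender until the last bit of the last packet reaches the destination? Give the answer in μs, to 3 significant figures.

Per-hop transmission t_tx = L/R = 74000/22000000000 = 3.36364 μs.
Per-hop propagation t_prop = 11.2/204000000 = 0.054902 μs.
Pipeline fill: first packet needs 2·t_tx to clear all hops; remaining 37 packets each add one t_tx.
Total = (2+38-1)·t_tx + 2·t_prop = 39·3.36364 + 2·0.054902 = 131 μs.

131 μs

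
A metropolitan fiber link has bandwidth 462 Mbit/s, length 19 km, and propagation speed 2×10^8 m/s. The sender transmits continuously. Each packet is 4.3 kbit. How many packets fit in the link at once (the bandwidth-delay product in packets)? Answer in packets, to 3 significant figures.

10.2 packets

Propagation delay = 19000 / 200000000 = 9.5e-05 s.
BDP = R × t_prop = 462000000 × 9.5e-05 = 43890 bits.
In packets of 4300 bits: 10.2 packets.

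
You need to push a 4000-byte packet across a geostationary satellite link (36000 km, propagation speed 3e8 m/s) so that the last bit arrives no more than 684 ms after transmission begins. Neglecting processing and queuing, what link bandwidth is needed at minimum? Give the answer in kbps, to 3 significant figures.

L = 32000 bits.
Propagation delay = 36000000 / 300000000 = 120 ms.
Transmission budget = 684 − 120 = 564 ms.
R ≥ L / t_tx = 32000 bits / 0.564 s = 56.7 kbps.

56.7 kbps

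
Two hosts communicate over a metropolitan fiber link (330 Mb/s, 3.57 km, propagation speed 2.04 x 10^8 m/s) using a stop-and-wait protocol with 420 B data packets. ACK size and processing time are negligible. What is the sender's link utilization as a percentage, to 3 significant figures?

t_tx = L/R = 3360/330000000 = 1.01818e-05 s.
t_prop = 3570/204000000 = 1.75e-05 s; RTT = 3.5e-05 s.
Cycle = t_tx + RTT = 4.51818e-05 s.
Utilization = t_tx / cycle = 1.01818e-05/4.51818e-05 = 22.5 %.

22.5 %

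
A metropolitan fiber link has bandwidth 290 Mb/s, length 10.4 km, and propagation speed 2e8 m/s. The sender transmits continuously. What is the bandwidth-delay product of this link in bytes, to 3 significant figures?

1890 bytes

Propagation delay = 10400 / 200000000 = 5.2e-05 s.
BDP = R × t_prop = 290000000 × 5.2e-05 = 15080 bits.
In bytes: 15080/8 = 1890 bytes.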